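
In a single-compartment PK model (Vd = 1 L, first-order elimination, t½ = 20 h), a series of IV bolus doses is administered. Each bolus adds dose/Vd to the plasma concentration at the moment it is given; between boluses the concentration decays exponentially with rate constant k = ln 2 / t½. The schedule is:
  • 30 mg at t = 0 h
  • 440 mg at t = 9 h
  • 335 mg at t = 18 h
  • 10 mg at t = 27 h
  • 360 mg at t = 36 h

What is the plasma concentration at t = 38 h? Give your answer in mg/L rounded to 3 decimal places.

k = ln 2 / 20 = 0.03466 per h
Dose 1 (30 mg at t=0 h): 30·exp(−0.03466·38) = 8.038 mg/L
Dose 2 (440 mg at t=9 h): 440·exp(−0.03466·29) = 161.049 mg/L
Dose 3 (335 mg at t=18 h): 335·exp(−0.03466·20) = 167.500 mg/L
Dose 4 (10 mg at t=27 h): 10·exp(−0.03466·11) = 6.830 mg/L
Dose 5 (360 mg at t=36 h): 360·exp(−0.03466·2) = 335.892 mg/L
C(38) = 8.038 + 161.049 + 167.500 + 6.830 + 335.892 = 679.310 mg/L

679.310 mg/L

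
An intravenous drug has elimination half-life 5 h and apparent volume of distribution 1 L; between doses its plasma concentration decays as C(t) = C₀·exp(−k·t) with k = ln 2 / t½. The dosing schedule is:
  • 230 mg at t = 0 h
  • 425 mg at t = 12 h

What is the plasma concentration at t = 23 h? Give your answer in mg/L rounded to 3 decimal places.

k = ln 2 / 5 = 0.13863 per h
Dose 1 (230 mg at t=0 h): 230·exp(−0.13863·23) = 9.484 mg/L
Dose 2 (425 mg at t=12 h): 425·exp(−0.13863·11) = 92.496 mg/L
C(23) = 9.484 + 92.496 = 101.980 mg/L

101.980 mg/L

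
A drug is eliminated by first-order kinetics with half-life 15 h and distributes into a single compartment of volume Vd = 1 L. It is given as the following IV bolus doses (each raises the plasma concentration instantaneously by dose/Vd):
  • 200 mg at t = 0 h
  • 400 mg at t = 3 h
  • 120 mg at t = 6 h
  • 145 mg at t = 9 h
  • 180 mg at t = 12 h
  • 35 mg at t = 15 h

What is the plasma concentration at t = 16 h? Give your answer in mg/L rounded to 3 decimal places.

k = ln 2 / 15 = 0.04621 per h
Dose 1 (200 mg at t=0 h): 200·exp(−0.04621·16) = 95.484 mg/L
Dose 2 (400 mg at t=3 h): 400·exp(−0.04621·13) = 219.365 mg/L
Dose 3 (120 mg at t=6 h): 120·exp(−0.04621·10) = 75.595 mg/L
Dose 4 (145 mg at t=9 h): 145·exp(−0.04621·7) = 104.927 mg/L
Dose 5 (180 mg at t=12 h): 180·exp(−0.04621·4) = 149.623 mg/L
Dose 6 (35 mg at t=15 h): 35·exp(−0.04621·1) = 33.419 mg/L
C(16) = 95.484 + 219.365 + 75.595 + 104.927 + 149.623 + 33.419 = 678.414 mg/L

678.414 mg/L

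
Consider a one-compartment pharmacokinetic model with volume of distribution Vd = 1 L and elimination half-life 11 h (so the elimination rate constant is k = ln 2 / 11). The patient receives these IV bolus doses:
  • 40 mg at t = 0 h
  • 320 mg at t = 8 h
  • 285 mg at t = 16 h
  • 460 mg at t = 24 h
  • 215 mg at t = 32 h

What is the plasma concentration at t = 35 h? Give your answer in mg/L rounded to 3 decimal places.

556.830 mg/L

k = ln 2 / 11 = 0.06301 per h
Dose 1 (40 mg at t=0 h): 40·exp(−0.06301·35) = 4.408 mg/L
Dose 2 (320 mg at t=8 h): 320·exp(−0.06301·27) = 58.379 mg/L
Dose 3 (285 mg at t=16 h): 285·exp(−0.06301·19) = 86.076 mg/L
Dose 4 (460 mg at t=24 h): 460·exp(−0.06301·11) = 230.000 mg/L
Dose 5 (215 mg at t=32 h): 215·exp(−0.06301·3) = 177.967 mg/L
C(35) = 4.408 + 58.379 + 86.076 + 230.000 + 177.967 = 556.830 mg/L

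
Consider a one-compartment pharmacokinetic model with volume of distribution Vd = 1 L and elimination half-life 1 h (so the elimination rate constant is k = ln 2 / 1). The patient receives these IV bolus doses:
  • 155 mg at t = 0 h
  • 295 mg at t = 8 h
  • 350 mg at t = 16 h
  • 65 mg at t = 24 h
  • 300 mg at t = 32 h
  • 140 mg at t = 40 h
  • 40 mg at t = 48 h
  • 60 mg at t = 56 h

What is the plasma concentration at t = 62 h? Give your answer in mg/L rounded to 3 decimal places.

0.940 mg/L

k = ln 2 / 1 = 0.69315 per h
Dose 1 (155 mg at t=0 h): 155·exp(−0.69315·62) = 0.000 mg/L
Dose 2 (295 mg at t=8 h): 295·exp(−0.69315·54) = 0.000 mg/L
Dose 3 (350 mg at t=16 h): 350·exp(−0.69315·46) = 0.000 mg/L
Dose 4 (65 mg at t=24 h): 65·exp(−0.69315·38) = 0.000 mg/L
Dose 5 (300 mg at t=32 h): 300·exp(−0.69315·30) = 0.000 mg/L
Dose 6 (140 mg at t=40 h): 140·exp(−0.69315·22) = 0.000 mg/L
Dose 7 (40 mg at t=48 h): 40·exp(−0.69315·14) = 0.002 mg/L
Dose 8 (60 mg at t=56 h): 60·exp(−0.69315·6) = 0.938 mg/L
C(62) = 0.000 + 0.000 + 0.000 + 0.000 + 0.000 + 0.000 + 0.002 + 0.938 = 0.940 mg/L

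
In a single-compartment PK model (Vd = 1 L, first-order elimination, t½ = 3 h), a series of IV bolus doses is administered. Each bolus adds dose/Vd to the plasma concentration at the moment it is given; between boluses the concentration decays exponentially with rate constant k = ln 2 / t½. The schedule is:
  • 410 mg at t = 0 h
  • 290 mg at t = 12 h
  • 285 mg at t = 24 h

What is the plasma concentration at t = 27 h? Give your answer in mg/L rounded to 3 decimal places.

152.363 mg/L

k = ln 2 / 3 = 0.23105 per h
Dose 1 (410 mg at t=0 h): 410·exp(−0.23105·27) = 0.801 mg/L
Dose 2 (290 mg at t=12 h): 290·exp(−0.23105·15) = 9.063 mg/L
Dose 3 (285 mg at t=24 h): 285·exp(−0.23105·3) = 142.500 mg/L
C(27) = 0.801 + 9.063 + 142.500 = 152.363 mg/L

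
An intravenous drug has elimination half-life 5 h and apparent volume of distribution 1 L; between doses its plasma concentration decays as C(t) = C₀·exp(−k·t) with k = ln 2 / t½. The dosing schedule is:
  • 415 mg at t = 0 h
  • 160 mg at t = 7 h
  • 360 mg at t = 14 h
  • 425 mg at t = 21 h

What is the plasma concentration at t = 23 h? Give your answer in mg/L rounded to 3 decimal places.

k = ln 2 / 5 = 0.13863 per h
Dose 1 (415 mg at t=0 h): 415·exp(−0.13863·23) = 17.112 mg/L
Dose 2 (160 mg at t=7 h): 160·exp(−0.13863·16) = 17.411 mg/L
Dose 3 (360 mg at t=14 h): 360·exp(−0.13863·9) = 103.383 mg/L
Dose 4 (425 mg at t=21 h): 425·exp(−0.13863·2) = 322.090 mg/L
C(23) = 17.112 + 17.411 + 103.383 + 322.090 = 459.996 mg/L

459.996 mg/L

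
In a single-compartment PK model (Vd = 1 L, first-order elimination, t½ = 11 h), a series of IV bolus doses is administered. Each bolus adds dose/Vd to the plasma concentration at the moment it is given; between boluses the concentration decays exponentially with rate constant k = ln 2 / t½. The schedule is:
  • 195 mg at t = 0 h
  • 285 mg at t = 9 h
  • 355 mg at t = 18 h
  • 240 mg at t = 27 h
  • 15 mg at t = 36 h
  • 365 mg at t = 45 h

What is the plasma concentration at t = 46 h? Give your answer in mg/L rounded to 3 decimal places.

k = ln 2 / 11 = 0.06301 per h
Dose 1 (195 mg at t=0 h): 195·exp(−0.06301·46) = 10.744 mg/L
Dose 2 (285 mg at t=9 h): 285·exp(−0.06301·37) = 27.688 mg/L
Dose 3 (355 mg at t=18 h): 355·exp(−0.06301·28) = 60.809 mg/L
Dose 4 (240 mg at t=27 h): 240·exp(−0.06301·19) = 72.485 mg/L
Dose 5 (15 mg at t=36 h): 15·exp(−0.06301·10) = 7.988 mg/L
Dose 6 (365 mg at t=45 h): 365·exp(−0.06301·1) = 342.710 mg/L
C(46) = 10.744 + 27.688 + 60.809 + 72.485 + 7.988 + 342.710 = 522.425 mg/L

522.425 mg/L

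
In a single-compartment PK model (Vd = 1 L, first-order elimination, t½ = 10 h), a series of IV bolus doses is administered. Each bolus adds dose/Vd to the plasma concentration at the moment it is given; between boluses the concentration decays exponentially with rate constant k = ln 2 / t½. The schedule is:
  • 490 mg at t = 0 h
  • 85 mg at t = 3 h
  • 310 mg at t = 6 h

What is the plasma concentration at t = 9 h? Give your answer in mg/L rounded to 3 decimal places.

570.462 mg/L

k = ln 2 / 10 = 0.06931 per h
Dose 1 (490 mg at t=0 h): 490·exp(−0.06931·9) = 262.584 mg/L
Dose 2 (85 mg at t=3 h): 85·exp(−0.06931·6) = 56.079 mg/L
Dose 3 (310 mg at t=6 h): 310·exp(−0.06931·3) = 251.798 mg/L
C(9) = 262.584 + 56.079 + 251.798 = 570.462 mg/L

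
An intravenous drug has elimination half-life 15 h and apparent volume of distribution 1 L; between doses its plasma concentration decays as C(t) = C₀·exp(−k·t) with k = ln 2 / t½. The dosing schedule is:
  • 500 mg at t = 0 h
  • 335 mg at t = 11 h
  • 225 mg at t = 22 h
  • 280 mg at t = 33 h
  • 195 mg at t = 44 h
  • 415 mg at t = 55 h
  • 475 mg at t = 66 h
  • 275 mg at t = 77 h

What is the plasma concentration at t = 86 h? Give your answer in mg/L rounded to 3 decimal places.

k = ln 2 / 15 = 0.04621 per h
Dose 1 (500 mg at t=0 h): 500·exp(−0.04621·86) = 9.399 mg/L
Dose 2 (335 mg at t=11 h): 335·exp(−0.04621·75) = 10.469 mg/L
Dose 3 (225 mg at t=22 h): 225·exp(−0.04621·64) = 11.689 mg/L
Dose 4 (280 mg at t=33 h): 280·exp(−0.04621·53) = 24.183 mg/L
Dose 5 (195 mg at t=44 h): 195·exp(−0.04621·42) = 28.000 mg/L
Dose 6 (415 mg at t=55 h): 415·exp(−0.04621·31) = 99.065 mg/L
Dose 7 (475 mg at t=66 h): 475·exp(−0.04621·20) = 188.504 mg/L
Dose 8 (275 mg at t=77 h): 275·exp(−0.04621·9) = 181.432 mg/L
C(86) = 9.399 + 10.469 + 11.689 + 24.183 + 28.000 + 99.065 + 188.504 + 181.432 = 552.741 mg/L

552.741 mg/L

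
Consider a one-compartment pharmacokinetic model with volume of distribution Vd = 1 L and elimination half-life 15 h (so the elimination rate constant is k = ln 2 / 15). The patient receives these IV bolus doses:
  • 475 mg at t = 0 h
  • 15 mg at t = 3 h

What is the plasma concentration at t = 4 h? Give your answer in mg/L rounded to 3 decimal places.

k = ln 2 / 15 = 0.04621 per h
Dose 1 (475 mg at t=0 h): 475·exp(−0.04621·4) = 394.838 mg/L
Dose 2 (15 mg at t=3 h): 15·exp(−0.04621·1) = 14.323 mg/L
C(4) = 394.838 + 14.323 = 409.161 mg/L

409.161 mg/L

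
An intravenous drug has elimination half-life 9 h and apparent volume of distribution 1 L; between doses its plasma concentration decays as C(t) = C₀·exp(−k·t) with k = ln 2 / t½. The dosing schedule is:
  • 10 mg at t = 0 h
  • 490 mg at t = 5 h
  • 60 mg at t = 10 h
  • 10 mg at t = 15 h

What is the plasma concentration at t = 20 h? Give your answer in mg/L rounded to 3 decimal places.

191.064 mg/L

k = ln 2 / 9 = 0.07702 per h
Dose 1 (10 mg at t=0 h): 10·exp(−0.07702·20) = 2.143 mg/L
Dose 2 (490 mg at t=5 h): 490·exp(−0.07702·15) = 154.340 mg/L
Dose 3 (60 mg at t=10 h): 60·exp(−0.07702·10) = 27.776 mg/L
Dose 4 (10 mg at t=15 h): 10·exp(−0.07702·5) = 6.804 mg/L
C(20) = 2.143 + 154.340 + 27.776 + 6.804 = 191.064 mg/L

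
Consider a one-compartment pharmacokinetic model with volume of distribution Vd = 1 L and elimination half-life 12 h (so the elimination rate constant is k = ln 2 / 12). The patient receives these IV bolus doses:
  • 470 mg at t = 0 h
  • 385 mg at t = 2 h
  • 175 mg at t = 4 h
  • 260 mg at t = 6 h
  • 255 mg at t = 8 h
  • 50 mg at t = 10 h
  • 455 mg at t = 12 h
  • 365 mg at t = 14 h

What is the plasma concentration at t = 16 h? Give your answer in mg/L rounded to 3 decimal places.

k = ln 2 / 12 = 0.05776 per h
Dose 1 (470 mg at t=0 h): 470·exp(−0.05776·16) = 186.520 mg/L
Dose 2 (385 mg at t=2 h): 385·exp(−0.05776·14) = 171.498 mg/L
Dose 3 (175 mg at t=4 h): 175·exp(−0.05776·12) = 87.500 mg/L
Dose 4 (260 mg at t=6 h): 260·exp(−0.05776·10) = 145.920 mg/L
Dose 5 (255 mg at t=8 h): 255·exp(−0.05776·8) = 160.640 mg/L
Dose 6 (50 mg at t=10 h): 50·exp(−0.05776·6) = 35.355 mg/L
Dose 7 (455 mg at t=12 h): 455·exp(−0.05776·4) = 361.134 mg/L
Dose 8 (365 mg at t=14 h): 365·exp(−0.05776·2) = 325.178 mg/L
C(16) = 186.520 + 171.498 + 87.500 + 145.920 + 160.640 + 35.355 + 361.134 + 325.178 = 1473.745 mg/L

1473.745 mg/L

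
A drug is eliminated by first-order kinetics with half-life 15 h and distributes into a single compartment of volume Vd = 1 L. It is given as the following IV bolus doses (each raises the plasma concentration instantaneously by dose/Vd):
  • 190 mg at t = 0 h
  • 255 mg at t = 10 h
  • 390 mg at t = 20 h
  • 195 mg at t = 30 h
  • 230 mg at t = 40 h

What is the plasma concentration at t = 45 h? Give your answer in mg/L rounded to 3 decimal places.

477.242 mg/L

k = ln 2 / 15 = 0.04621 per h
Dose 1 (190 mg at t=0 h): 190·exp(−0.04621·45) = 23.750 mg/L
Dose 2 (255 mg at t=10 h): 255·exp(−0.04621·35) = 50.598 mg/L
Dose 3 (390 mg at t=20 h): 390·exp(−0.04621·25) = 122.842 mg/L
Dose 4 (195 mg at t=30 h): 195·exp(−0.04621·15) = 97.500 mg/L
Dose 5 (230 mg at t=40 h): 230·exp(−0.04621·5) = 182.551 mg/L
C(45) = 23.750 + 50.598 + 122.842 + 97.500 + 182.551 = 477.242 mg/L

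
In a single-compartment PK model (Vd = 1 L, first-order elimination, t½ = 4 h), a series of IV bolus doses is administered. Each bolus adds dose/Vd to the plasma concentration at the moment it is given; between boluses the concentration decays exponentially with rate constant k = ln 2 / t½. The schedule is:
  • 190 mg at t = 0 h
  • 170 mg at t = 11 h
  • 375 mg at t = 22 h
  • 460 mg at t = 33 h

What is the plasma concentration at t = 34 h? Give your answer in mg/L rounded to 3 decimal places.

k = ln 2 / 4 = 0.17329 per h
Dose 1 (190 mg at t=0 h): 190·exp(−0.17329·34) = 0.525 mg/L
Dose 2 (170 mg at t=11 h): 170·exp(−0.17329·23) = 3.159 mg/L
Dose 3 (375 mg at t=22 h): 375·exp(−0.17329·12) = 46.875 mg/L
Dose 4 (460 mg at t=33 h): 460·exp(−0.17329·1) = 386.812 mg/L
C(34) = 0.525 + 3.159 + 46.875 + 386.812 = 437.371 mg/L

437.371 mg/L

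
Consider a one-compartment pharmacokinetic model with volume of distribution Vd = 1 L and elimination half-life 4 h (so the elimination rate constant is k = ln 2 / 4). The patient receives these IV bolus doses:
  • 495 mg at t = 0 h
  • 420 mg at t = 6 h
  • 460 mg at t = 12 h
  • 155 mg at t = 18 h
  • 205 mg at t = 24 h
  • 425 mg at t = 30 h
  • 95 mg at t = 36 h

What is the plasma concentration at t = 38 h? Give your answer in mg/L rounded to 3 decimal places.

k = ln 2 / 4 = 0.17329 per h
Dose 1 (495 mg at t=0 h): 495·exp(−0.17329·38) = 0.684 mg/L
Dose 2 (420 mg at t=6 h): 420·exp(−0.17329·32) = 1.641 mg/L
Dose 3 (460 mg at t=12 h): 460·exp(−0.17329·26) = 5.082 mg/L
Dose 4 (155 mg at t=18 h): 155·exp(−0.17329·20) = 4.844 mg/L
Dose 5 (205 mg at t=24 h): 205·exp(−0.17329·14) = 18.120 mg/L
Dose 6 (425 mg at t=30 h): 425·exp(−0.17329·8) = 106.250 mg/L
Dose 7 (95 mg at t=36 h): 95·exp(−0.17329·2) = 67.175 mg/L
C(38) = 0.684 + 1.641 + 5.082 + 4.844 + 18.120 + 106.250 + 67.175 = 203.795 mg/L

203.795 mg/L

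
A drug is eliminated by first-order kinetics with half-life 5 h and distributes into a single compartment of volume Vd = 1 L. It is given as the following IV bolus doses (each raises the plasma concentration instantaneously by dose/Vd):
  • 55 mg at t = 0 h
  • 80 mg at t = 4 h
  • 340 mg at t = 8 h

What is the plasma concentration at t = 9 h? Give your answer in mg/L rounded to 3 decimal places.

351.782 mg/L

k = ln 2 / 5 = 0.13863 per h
Dose 1 (55 mg at t=0 h): 55·exp(−0.13863·9) = 15.795 mg/L
Dose 2 (80 mg at t=4 h): 80·exp(−0.13863·5) = 40.000 mg/L
Dose 3 (340 mg at t=8 h): 340·exp(−0.13863·1) = 295.987 mg/L
C(9) = 15.795 + 40.000 + 295.987 = 351.782 mg/L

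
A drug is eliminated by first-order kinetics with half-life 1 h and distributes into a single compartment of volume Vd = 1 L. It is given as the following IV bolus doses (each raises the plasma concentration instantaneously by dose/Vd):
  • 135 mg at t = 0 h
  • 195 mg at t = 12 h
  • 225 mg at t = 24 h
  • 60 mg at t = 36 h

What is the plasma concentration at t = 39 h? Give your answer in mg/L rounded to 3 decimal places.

7.507 mg/L

k = ln 2 / 1 = 0.69315 per h
Dose 1 (135 mg at t=0 h): 135·exp(−0.69315·39) = 0.000 mg/L
Dose 2 (195 mg at t=12 h): 195·exp(−0.69315·27) = 0.000 mg/L
Dose 3 (225 mg at t=24 h): 225·exp(−0.69315·15) = 0.007 mg/L
Dose 4 (60 mg at t=36 h): 60·exp(−0.69315·3) = 7.500 mg/L
C(39) = 0.000 + 0.000 + 0.007 + 7.500 = 7.507 mg/L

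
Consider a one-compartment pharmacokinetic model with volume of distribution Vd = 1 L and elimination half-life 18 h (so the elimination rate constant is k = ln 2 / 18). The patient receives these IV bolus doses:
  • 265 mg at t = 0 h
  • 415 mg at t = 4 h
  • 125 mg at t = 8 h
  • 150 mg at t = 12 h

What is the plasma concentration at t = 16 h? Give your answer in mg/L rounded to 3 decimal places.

624.987 mg/L

k = ln 2 / 18 = 0.03851 per h
Dose 1 (265 mg at t=0 h): 265·exp(−0.03851·16) = 143.108 mg/L
Dose 2 (415 mg at t=4 h): 415·exp(−0.03851·12) = 261.434 mg/L
Dose 3 (125 mg at t=8 h): 125·exp(−0.03851·8) = 91.858 mg/L
Dose 4 (150 mg at t=12 h): 150·exp(−0.03851·4) = 128.587 mg/L
C(16) = 143.108 + 261.434 + 91.858 + 128.587 = 624.987 mg/L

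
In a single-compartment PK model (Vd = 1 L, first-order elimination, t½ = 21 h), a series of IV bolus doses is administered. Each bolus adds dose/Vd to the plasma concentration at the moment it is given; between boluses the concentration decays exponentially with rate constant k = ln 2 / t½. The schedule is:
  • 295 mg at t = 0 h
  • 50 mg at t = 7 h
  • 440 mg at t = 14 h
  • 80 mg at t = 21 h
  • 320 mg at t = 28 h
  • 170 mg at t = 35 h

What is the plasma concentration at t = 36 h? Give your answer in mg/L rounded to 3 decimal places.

780.936 mg/L

k = ln 2 / 21 = 0.03301 per h
Dose 1 (295 mg at t=0 h): 295·exp(−0.03301·36) = 89.902 mg/L
Dose 2 (50 mg at t=7 h): 50·exp(−0.03301·29) = 19.198 mg/L
Dose 3 (440 mg at t=14 h): 440·exp(−0.03301·22) = 212.857 mg/L
Dose 4 (80 mg at t=21 h): 80·exp(−0.03301·15) = 48.761 mg/L
Dose 5 (320 mg at t=28 h): 320·exp(−0.03301·8) = 245.738 mg/L
Dose 6 (170 mg at t=35 h): 170·exp(−0.03301·1) = 164.480 mg/L
C(36) = 89.902 + 19.198 + 212.857 + 48.761 + 245.738 + 164.480 = 780.936 mg/L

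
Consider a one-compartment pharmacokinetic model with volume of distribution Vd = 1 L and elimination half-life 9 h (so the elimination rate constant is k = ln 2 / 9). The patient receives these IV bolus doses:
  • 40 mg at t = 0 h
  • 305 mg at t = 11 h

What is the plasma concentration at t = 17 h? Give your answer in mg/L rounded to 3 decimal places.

k = ln 2 / 9 = 0.07702 per h
Dose 1 (40 mg at t=0 h): 40·exp(−0.07702·17) = 10.801 mg/L
Dose 2 (305 mg at t=11 h): 305·exp(−0.07702·6) = 192.138 mg/L
C(17) = 10.801 + 192.138 = 202.939 mg/L

202.939 mg/L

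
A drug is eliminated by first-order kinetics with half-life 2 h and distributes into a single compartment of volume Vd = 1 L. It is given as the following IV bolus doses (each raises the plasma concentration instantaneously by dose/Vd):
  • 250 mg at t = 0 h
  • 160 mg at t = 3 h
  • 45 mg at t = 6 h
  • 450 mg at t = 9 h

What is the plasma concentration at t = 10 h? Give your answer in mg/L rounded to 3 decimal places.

k = ln 2 / 2 = 0.34657 per h
Dose 1 (250 mg at t=0 h): 250·exp(−0.34657·10) = 7.812 mg/L
Dose 2 (160 mg at t=3 h): 160·exp(−0.34657·7) = 14.142 mg/L
Dose 3 (45 mg at t=6 h): 45·exp(−0.34657·4) = 11.250 mg/L
Dose 4 (450 mg at t=9 h): 450·exp(−0.34657·1) = 318.198 mg/L
C(10) = 7.812 + 14.142 + 11.250 + 318.198 = 351.403 mg/L

351.403 mg/L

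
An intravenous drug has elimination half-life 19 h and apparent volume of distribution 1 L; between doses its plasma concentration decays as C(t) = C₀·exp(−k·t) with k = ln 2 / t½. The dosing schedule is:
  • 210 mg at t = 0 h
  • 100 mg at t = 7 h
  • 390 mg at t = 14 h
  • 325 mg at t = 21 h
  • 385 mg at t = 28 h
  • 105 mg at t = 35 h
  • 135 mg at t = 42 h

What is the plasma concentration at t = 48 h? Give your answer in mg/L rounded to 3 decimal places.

652.457 mg/L

k = ln 2 / 19 = 0.03648 per h
Dose 1 (210 mg at t=0 h): 210·exp(−0.03648·48) = 36.452 mg/L
Dose 2 (100 mg at t=7 h): 100·exp(−0.03648·41) = 22.408 mg/L
Dose 3 (390 mg at t=14 h): 390·exp(−0.03648·34) = 112.818 mg/L
Dose 4 (325 mg at t=21 h): 325·exp(−0.03648·27) = 121.368 mg/L
Dose 5 (385 mg at t=28 h): 385·exp(−0.03648·20) = 185.604 mg/L
Dose 6 (105 mg at t=35 h): 105·exp(−0.03648·13) = 65.346 mg/L
Dose 7 (135 mg at t=42 h): 135·exp(−0.03648·6) = 108.461 mg/L
C(48) = 36.452 + 22.408 + 112.818 + 121.368 + 185.604 + 65.346 + 108.461 = 652.457 mg/L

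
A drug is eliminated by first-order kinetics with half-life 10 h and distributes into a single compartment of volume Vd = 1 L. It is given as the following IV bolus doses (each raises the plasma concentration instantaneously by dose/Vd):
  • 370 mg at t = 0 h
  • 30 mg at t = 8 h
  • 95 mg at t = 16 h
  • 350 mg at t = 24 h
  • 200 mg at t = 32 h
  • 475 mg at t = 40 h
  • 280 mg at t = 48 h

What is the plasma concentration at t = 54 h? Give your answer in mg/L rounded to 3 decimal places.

k = ln 2 / 10 = 0.06931 per h
Dose 1 (370 mg at t=0 h): 370·exp(−0.06931·54) = 8.763 mg/L
Dose 2 (30 mg at t=8 h): 30·exp(−0.06931·46) = 1.237 mg/L
Dose 3 (95 mg at t=16 h): 95·exp(−0.06931·38) = 6.820 mg/L
Dose 4 (350 mg at t=24 h): 350·exp(−0.06931·30) = 43.750 mg/L
Dose 5 (200 mg at t=32 h): 200·exp(−0.06931·22) = 43.528 mg/L
Dose 6 (475 mg at t=40 h): 475·exp(−0.06931·14) = 179.991 mg/L
Dose 7 (280 mg at t=48 h): 280·exp(−0.06931·6) = 184.731 mg/L
C(54) = 8.763 + 1.237 + 6.820 + 43.750 + 43.528 + 179.991 + 184.731 = 468.820 mg/L

468.820 mg/L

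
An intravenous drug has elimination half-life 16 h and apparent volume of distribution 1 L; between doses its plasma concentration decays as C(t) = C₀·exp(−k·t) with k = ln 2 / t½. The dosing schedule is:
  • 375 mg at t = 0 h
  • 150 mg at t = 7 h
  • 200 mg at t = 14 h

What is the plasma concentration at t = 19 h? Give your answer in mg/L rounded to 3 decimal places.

k = ln 2 / 16 = 0.04332 per h
Dose 1 (375 mg at t=0 h): 375·exp(−0.04332·19) = 164.649 mg/L
Dose 2 (150 mg at t=7 h): 150·exp(−0.04332·12) = 89.191 mg/L
Dose 3 (200 mg at t=14 h): 200·exp(−0.04332·5) = 161.049 mg/L
C(19) = 164.649 + 89.191 + 161.049 = 414.888 mg/L

414.888 mg/L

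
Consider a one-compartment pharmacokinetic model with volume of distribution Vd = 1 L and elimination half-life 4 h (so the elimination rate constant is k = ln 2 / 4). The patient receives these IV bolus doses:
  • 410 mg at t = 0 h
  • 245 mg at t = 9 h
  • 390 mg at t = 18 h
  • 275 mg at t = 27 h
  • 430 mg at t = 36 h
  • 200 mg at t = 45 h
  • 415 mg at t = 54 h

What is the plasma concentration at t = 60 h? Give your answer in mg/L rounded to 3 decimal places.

169.529 mg/L

k = ln 2 / 4 = 0.17329 per h
Dose 1 (410 mg at t=0 h): 410·exp(−0.17329·60) = 0.013 mg/L
Dose 2 (245 mg at t=9 h): 245·exp(−0.17329·51) = 0.036 mg/L
Dose 3 (390 mg at t=18 h): 390·exp(−0.17329·42) = 0.269 mg/L
Dose 4 (275 mg at t=27 h): 275·exp(−0.17329·33) = 0.903 mg/L
Dose 5 (430 mg at t=36 h): 430·exp(−0.17329·24) = 6.719 mg/L
Dose 6 (200 mg at t=45 h): 200·exp(−0.17329·15) = 14.865 mg/L
Dose 7 (415 mg at t=54 h): 415·exp(−0.17329·6) = 146.725 mg/L
C(60) = 0.013 + 0.036 + 0.269 + 0.903 + 6.719 + 14.865 + 146.725 = 169.529 mg/L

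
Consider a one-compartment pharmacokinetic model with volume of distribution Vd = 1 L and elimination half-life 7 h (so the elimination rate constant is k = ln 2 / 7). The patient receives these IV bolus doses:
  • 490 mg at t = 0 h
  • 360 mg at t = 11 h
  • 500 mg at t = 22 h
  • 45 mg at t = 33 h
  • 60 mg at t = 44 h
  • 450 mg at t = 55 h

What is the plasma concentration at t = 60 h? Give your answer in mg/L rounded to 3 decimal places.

k = ln 2 / 7 = 0.09902 per h
Dose 1 (490 mg at t=0 h): 490·exp(−0.09902·60) = 1.288 mg/L
Dose 2 (360 mg at t=11 h): 360·exp(−0.09902·49) = 2.813 mg/L
Dose 3 (500 mg at t=22 h): 500·exp(−0.09902·38) = 11.609 mg/L
Dose 4 (45 mg at t=33 h): 45·exp(−0.09902·27) = 3.105 mg/L
Dose 5 (60 mg at t=44 h): 60·exp(−0.09902·16) = 12.305 mg/L
Dose 6 (450 mg at t=55 h): 450·exp(−0.09902·5) = 274.278 mg/L
C(60) = 1.288 + 2.813 + 11.609 + 3.105 + 12.305 + 274.278 = 305.398 mg/L

305.398 mg/L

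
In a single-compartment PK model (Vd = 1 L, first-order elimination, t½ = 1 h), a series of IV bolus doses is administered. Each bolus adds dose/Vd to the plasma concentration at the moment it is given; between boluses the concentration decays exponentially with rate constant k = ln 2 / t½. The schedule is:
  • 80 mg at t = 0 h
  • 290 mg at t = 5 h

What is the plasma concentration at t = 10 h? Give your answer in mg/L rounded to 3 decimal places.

k = ln 2 / 1 = 0.69315 per h
Dose 1 (80 mg at t=0 h): 80·exp(−0.69315·10) = 0.078 mg/L
Dose 2 (290 mg at t=5 h): 290·exp(−0.69315·5) = 9.062 mg/L
C(10) = 0.078 + 9.062 = 9.141 mg/L

9.141 mg/L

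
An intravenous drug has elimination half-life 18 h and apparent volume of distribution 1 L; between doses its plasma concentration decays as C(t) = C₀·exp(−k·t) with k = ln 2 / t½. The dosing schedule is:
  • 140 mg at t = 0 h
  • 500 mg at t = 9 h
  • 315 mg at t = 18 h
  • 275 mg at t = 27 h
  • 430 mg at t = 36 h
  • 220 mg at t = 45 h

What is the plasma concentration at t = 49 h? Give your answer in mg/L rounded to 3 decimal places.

790.957 mg/L

k = ln 2 / 18 = 0.03851 per h
Dose 1 (140 mg at t=0 h): 140·exp(−0.03851·49) = 21.216 mg/L
Dose 2 (500 mg at t=9 h): 500·exp(−0.03851·40) = 107.155 mg/L
Dose 3 (315 mg at t=18 h): 315·exp(−0.03851·31) = 95.471 mg/L
Dose 4 (275 mg at t=27 h): 275·exp(−0.03851·22) = 117.871 mg/L
Dose 5 (430 mg at t=36 h): 430·exp(−0.03851·13) = 260.650 mg/L
Dose 6 (220 mg at t=45 h): 220·exp(−0.03851·4) = 188.594 mg/L
C(49) = 21.216 + 107.155 + 95.471 + 117.871 + 260.650 + 188.594 = 790.957 mg/L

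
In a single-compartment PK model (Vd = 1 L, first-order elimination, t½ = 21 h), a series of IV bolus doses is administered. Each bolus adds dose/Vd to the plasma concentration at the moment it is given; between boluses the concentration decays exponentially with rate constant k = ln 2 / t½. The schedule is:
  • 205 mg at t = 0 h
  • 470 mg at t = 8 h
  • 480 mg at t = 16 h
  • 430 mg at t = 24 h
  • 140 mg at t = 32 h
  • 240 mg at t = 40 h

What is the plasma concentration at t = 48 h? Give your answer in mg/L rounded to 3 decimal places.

796.083 mg/L

k = ln 2 / 21 = 0.03301 per h
Dose 1 (205 mg at t=0 h): 205·exp(−0.03301·48) = 42.042 mg/L
Dose 2 (470 mg at t=8 h): 470·exp(−0.03301·40) = 125.518 mg/L
Dose 3 (480 mg at t=16 h): 480·exp(−0.03301·32) = 166.928 mg/L
Dose 4 (430 mg at t=24 h): 430·exp(−0.03301·24) = 194.731 mg/L
Dose 5 (140 mg at t=32 h): 140·exp(−0.03301·16) = 82.560 mg/L
Dose 6 (240 mg at t=40 h): 240·exp(−0.03301·8) = 184.303 mg/L
C(48) = 42.042 + 125.518 + 166.928 + 194.731 + 82.560 + 184.303 = 796.083 mg/L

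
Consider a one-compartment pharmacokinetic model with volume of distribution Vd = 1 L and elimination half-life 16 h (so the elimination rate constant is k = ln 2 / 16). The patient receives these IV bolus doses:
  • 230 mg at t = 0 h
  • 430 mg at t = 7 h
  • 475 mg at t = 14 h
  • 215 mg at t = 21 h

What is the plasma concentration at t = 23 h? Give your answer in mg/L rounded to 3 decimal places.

k = ln 2 / 16 = 0.04332 per h
Dose 1 (230 mg at t=0 h): 230·exp(−0.04332·23) = 84.918 mg/L
Dose 2 (430 mg at t=7 h): 430·exp(−0.04332·16) = 215.000 mg/L
Dose 3 (475 mg at t=14 h): 475·exp(−0.04332·9) = 321.636 mg/L
Dose 4 (215 mg at t=21 h): 215·exp(−0.04332·2) = 197.156 mg/L
C(23) = 84.918 + 215.000 + 321.636 + 197.156 = 818.709 mg/L

818.709 mg/L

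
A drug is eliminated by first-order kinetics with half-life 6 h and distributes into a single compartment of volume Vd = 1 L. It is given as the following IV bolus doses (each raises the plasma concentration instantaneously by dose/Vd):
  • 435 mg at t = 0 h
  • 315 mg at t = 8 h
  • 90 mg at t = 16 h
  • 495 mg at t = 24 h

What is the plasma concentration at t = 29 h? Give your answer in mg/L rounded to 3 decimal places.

340.955 mg/L

k = ln 2 / 6 = 0.11552 per h
Dose 1 (435 mg at t=0 h): 435·exp(−0.11552·29) = 15.258 mg/L
Dose 2 (315 mg at t=8 h): 315·exp(−0.11552·21) = 27.842 mg/L
Dose 3 (90 mg at t=16 h): 90·exp(−0.11552·13) = 20.045 mg/L
Dose 4 (495 mg at t=24 h): 495·exp(−0.11552·5) = 277.809 mg/L
C(29) = 15.258 + 27.842 + 20.045 + 277.809 = 340.955 mg/L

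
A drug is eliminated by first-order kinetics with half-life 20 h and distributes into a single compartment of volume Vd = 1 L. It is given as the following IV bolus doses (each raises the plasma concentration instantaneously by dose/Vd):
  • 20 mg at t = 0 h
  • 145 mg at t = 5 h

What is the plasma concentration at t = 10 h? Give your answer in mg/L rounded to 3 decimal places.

k = ln 2 / 20 = 0.03466 per h
Dose 1 (20 mg at t=0 h): 20·exp(−0.03466·10) = 14.142 mg/L
Dose 2 (145 mg at t=5 h): 145·exp(−0.03466·5) = 121.930 mg/L
C(10) = 14.142 + 121.930 = 136.072 mg/L

136.072 mg/L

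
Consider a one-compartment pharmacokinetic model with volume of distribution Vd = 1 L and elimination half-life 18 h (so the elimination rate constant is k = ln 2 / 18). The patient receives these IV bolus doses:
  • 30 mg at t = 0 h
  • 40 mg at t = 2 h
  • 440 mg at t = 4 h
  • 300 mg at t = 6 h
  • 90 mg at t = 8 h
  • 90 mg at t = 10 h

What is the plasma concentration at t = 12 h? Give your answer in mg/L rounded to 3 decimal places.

768.047 mg/L

k = ln 2 / 18 = 0.03851 per h
Dose 1 (30 mg at t=0 h): 30·exp(−0.03851·12) = 18.899 mg/L
Dose 2 (40 mg at t=2 h): 40·exp(−0.03851·10) = 27.216 mg/L
Dose 3 (440 mg at t=4 h): 440·exp(−0.03851·8) = 323.342 mg/L
Dose 4 (300 mg at t=6 h): 300·exp(−0.03851·6) = 238.110 mg/L
Dose 5 (90 mg at t=8 h): 90·exp(−0.03851·4) = 77.152 mg/L
Dose 6 (90 mg at t=10 h): 90·exp(−0.03851·2) = 83.329 mg/L
C(12) = 18.899 + 27.216 + 323.342 + 238.110 + 77.152 + 83.329 = 768.047 mg/L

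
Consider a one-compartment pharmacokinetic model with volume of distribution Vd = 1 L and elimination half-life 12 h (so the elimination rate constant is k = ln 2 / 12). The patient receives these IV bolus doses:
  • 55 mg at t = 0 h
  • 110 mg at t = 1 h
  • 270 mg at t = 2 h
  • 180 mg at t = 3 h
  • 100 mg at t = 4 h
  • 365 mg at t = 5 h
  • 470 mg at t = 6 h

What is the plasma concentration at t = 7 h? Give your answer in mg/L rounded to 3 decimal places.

1312.516 mg/L

k = ln 2 / 12 = 0.05776 per h
Dose 1 (55 mg at t=0 h): 55·exp(−0.05776·7) = 36.708 mg/L
Dose 2 (110 mg at t=1 h): 110·exp(−0.05776·6) = 77.782 mg/L
Dose 3 (270 mg at t=2 h): 270·exp(−0.05776·5) = 202.271 mg/L
Dose 4 (180 mg at t=3 h): 180·exp(−0.05776·4) = 142.866 mg/L
Dose 5 (100 mg at t=4 h): 100·exp(−0.05776·3) = 84.090 mg/L
Dose 6 (365 mg at t=5 h): 365·exp(−0.05776·2) = 325.178 mg/L
Dose 7 (470 mg at t=6 h): 470·exp(−0.05776·1) = 443.621 mg/L
C(7) = 36.708 + 77.782 + 202.271 + 142.866 + 84.090 + 325.178 + 443.621 = 1312.516 mg/L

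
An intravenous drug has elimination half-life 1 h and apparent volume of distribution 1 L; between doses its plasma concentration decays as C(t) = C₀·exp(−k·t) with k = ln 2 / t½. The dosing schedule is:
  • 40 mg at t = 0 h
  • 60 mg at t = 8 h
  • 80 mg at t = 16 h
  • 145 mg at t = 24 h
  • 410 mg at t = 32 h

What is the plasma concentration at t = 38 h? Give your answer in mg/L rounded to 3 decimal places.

6.415 mg/L

k = ln 2 / 1 = 0.69315 per h
Dose 1 (40 mg at t=0 h): 40·exp(−0.69315·38) = 0.000 mg/L
Dose 2 (60 mg at t=8 h): 60·exp(−0.69315·30) = 0.000 mg/L
Dose 3 (80 mg at t=16 h): 80·exp(−0.69315·22) = 0.000 mg/L
Dose 4 (145 mg at t=24 h): 145·exp(−0.69315·14) = 0.009 mg/L
Dose 5 (410 mg at t=32 h): 410·exp(−0.69315·6) = 6.406 mg/L
C(38) = 0.000 + 0.000 + 0.000 + 0.009 + 6.406 = 6.415 mg/L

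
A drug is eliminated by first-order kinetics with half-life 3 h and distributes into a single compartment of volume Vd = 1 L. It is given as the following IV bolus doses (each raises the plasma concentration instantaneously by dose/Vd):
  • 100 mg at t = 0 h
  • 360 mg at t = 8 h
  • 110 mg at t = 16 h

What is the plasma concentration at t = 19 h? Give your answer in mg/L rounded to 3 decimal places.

k = ln 2 / 3 = 0.23105 per h
Dose 1 (100 mg at t=0 h): 100·exp(−0.23105·19) = 1.240 mg/L
Dose 2 (360 mg at t=8 h): 360·exp(−0.23105·11) = 28.348 mg/L
Dose 3 (110 mg at t=16 h): 110·exp(−0.23105·3) = 55.000 mg/L
C(19) = 1.240 + 28.348 + 55.000 = 84.588 mg/L

84.588 mg/L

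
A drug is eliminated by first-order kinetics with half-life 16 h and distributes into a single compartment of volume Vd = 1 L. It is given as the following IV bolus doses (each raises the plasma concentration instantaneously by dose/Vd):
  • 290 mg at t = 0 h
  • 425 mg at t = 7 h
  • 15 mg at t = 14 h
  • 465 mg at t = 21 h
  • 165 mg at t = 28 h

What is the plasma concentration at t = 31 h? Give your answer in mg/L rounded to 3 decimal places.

k = ln 2 / 16 = 0.04332 per h
Dose 1 (290 mg at t=0 h): 290·exp(−0.04332·31) = 75.710 mg/L
Dose 2 (425 mg at t=7 h): 425·exp(−0.04332·24) = 150.260 mg/L
Dose 3 (15 mg at t=14 h): 15·exp(−0.04332·17) = 7.182 mg/L
Dose 4 (465 mg at t=21 h): 465·exp(−0.04332·10) = 301.515 mg/L
Dose 5 (165 mg at t=28 h): 165·exp(−0.04332·3) = 144.891 mg/L
C(31) = 75.710 + 150.260 + 7.182 + 301.515 + 144.891 = 679.558 mg/L

679.558 mg/L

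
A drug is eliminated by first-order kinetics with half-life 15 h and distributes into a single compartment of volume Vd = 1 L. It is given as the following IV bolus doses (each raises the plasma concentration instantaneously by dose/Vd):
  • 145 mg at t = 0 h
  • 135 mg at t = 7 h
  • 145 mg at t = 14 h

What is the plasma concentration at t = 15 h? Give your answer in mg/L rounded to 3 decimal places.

304.231 mg/L

k = ln 2 / 15 = 0.04621 per h
Dose 1 (145 mg at t=0 h): 145·exp(−0.04621·15) = 72.500 mg/L
Dose 2 (135 mg at t=7 h): 135·exp(−0.04621·8) = 93.279 mg/L
Dose 3 (145 mg at t=14 h): 145·exp(−0.04621·1) = 138.452 mg/L
C(15) = 72.500 + 93.279 + 138.452 = 304.231 mg/L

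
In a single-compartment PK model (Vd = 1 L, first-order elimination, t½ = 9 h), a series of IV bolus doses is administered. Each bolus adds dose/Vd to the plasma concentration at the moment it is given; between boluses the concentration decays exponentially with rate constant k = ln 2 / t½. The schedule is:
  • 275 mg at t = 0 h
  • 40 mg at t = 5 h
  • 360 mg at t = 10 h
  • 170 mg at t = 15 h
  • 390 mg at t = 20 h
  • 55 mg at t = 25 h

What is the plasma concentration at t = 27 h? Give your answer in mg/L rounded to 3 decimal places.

481.015 mg/L

k = ln 2 / 9 = 0.07702 per h
Dose 1 (275 mg at t=0 h): 275·exp(−0.07702·27) = 34.375 mg/L
Dose 2 (40 mg at t=5 h): 40·exp(−0.07702·22) = 7.349 mg/L
Dose 3 (360 mg at t=10 h): 360·exp(−0.07702·17) = 97.205 mg/L
Dose 4 (170 mg at t=15 h): 170·exp(−0.07702·12) = 67.465 mg/L
Dose 5 (390 mg at t=20 h): 390·exp(−0.07702·7) = 227.473 mg/L
Dose 6 (55 mg at t=25 h): 55·exp(−0.07702·2) = 47.148 mg/L
C(27) = 34.375 + 7.349 + 97.205 + 67.465 + 227.473 + 47.148 = 481.015 mg/L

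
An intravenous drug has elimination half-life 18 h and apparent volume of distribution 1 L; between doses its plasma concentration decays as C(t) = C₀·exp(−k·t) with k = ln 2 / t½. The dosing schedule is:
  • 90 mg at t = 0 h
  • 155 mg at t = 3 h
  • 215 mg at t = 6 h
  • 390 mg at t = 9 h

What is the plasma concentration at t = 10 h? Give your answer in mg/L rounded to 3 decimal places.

739.187 mg/L

k = ln 2 / 18 = 0.03851 per h
Dose 1 (90 mg at t=0 h): 90·exp(−0.03851·10) = 61.236 mg/L
Dose 2 (155 mg at t=3 h): 155·exp(−0.03851·7) = 118.376 mg/L
Dose 3 (215 mg at t=6 h): 215·exp(−0.03851·4) = 184.307 mg/L
Dose 4 (390 mg at t=9 h): 390·exp(−0.03851·1) = 375.267 mg/L
C(10) = 61.236 + 118.376 + 184.307 + 375.267 = 739.187 mg/L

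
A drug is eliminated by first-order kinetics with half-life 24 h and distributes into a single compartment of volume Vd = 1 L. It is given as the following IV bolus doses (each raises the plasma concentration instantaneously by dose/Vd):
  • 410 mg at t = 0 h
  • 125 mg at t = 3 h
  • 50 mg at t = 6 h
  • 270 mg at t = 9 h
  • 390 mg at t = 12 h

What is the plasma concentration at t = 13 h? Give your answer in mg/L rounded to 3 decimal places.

k = ln 2 / 24 = 0.02888 per h
Dose 1 (410 mg at t=0 h): 410·exp(−0.02888·13) = 281.660 mg/L
Dose 2 (125 mg at t=3 h): 125·exp(−0.02888·10) = 93.644 mg/L
Dose 3 (50 mg at t=6 h): 50·exp(−0.02888·7) = 40.848 mg/L
Dose 4 (270 mg at t=9 h): 270·exp(−0.02888·4) = 240.543 mg/L
Dose 5 (390 mg at t=12 h): 390·exp(−0.02888·1) = 378.897 mg/L
C(13) = 281.660 + 93.644 + 40.848 + 240.543 + 378.897 = 1035.593 mg/L

1035.593 mg/L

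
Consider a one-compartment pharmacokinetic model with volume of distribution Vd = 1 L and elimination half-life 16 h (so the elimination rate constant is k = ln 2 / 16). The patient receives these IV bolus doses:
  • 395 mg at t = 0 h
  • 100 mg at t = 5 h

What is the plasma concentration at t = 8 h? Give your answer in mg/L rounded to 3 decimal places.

367.120 mg/L

k = ln 2 / 16 = 0.04332 per h
Dose 1 (395 mg at t=0 h): 395·exp(−0.04332·8) = 279.307 mg/L
Dose 2 (100 mg at t=5 h): 100·exp(−0.04332·3) = 87.813 mg/L
C(8) = 279.307 + 87.813 = 367.120 mg/L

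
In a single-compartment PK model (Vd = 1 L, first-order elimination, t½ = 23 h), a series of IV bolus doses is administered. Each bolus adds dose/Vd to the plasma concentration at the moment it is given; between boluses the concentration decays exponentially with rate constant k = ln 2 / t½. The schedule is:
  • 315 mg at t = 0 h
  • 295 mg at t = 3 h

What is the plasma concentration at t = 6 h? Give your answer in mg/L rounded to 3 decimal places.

532.393 mg/L

k = ln 2 / 23 = 0.03014 per h
Dose 1 (315 mg at t=0 h): 315·exp(−0.03014·6) = 262.894 mg/L
Dose 2 (295 mg at t=3 h): 295·exp(−0.03014·3) = 269.499 mg/L
C(6) = 262.894 + 269.499 = 532.393 mg/L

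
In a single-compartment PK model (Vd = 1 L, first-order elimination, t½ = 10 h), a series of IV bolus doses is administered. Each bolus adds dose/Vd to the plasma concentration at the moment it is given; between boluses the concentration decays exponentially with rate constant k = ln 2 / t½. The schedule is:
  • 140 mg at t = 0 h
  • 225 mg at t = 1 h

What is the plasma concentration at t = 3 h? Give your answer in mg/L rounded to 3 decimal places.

309.589 mg/L

k = ln 2 / 10 = 0.06931 per h
Dose 1 (140 mg at t=0 h): 140·exp(−0.06931·3) = 113.715 mg/L
Dose 2 (225 mg at t=1 h): 225·exp(−0.06931·2) = 195.874 mg/L
C(3) = 113.715 + 195.874 = 309.589 mg/L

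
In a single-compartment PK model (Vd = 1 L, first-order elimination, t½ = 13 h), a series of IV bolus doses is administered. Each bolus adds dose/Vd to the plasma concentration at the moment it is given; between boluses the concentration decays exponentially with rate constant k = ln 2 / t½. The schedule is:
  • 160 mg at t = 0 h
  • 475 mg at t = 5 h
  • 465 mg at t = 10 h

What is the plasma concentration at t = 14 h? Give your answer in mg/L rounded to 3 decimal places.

k = ln 2 / 13 = 0.05332 per h
Dose 1 (160 mg at t=0 h): 160·exp(−0.05332·14) = 75.846 mg/L
Dose 2 (475 mg at t=5 h): 475·exp(−0.05332·9) = 293.960 mg/L
Dose 3 (465 mg at t=10 h): 465·exp(−0.05332·4) = 375.689 mg/L
C(14) = 75.846 + 293.960 + 375.689 = 745.495 mg/L

745.495 mg/L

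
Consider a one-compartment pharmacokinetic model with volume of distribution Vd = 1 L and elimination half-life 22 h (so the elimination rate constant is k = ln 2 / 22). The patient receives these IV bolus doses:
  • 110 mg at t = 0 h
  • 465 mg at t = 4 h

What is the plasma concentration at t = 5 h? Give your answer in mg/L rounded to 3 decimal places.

544.545 mg/L

k = ln 2 / 22 = 0.03151 per h
Dose 1 (110 mg at t=0 h): 110·exp(−0.03151·5) = 93.967 mg/L
Dose 2 (465 mg at t=4 h): 465·exp(−0.03151·1) = 450.578 mg/L
C(5) = 93.967 + 450.578 = 544.545 mg/L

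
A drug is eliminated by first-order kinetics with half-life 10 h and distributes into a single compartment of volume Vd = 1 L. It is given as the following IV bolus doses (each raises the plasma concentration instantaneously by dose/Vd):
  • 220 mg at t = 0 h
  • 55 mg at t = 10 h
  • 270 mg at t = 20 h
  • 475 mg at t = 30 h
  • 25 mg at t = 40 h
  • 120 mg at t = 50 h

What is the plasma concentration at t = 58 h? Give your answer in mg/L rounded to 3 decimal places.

k = ln 2 / 10 = 0.06931 per h
Dose 1 (220 mg at t=0 h): 220·exp(−0.06931·58) = 3.949 mg/L
Dose 2 (55 mg at t=10 h): 55·exp(−0.06931·48) = 1.974 mg/L
Dose 3 (270 mg at t=20 h): 270·exp(−0.06931·38) = 19.384 mg/L
Dose 4 (475 mg at t=30 h): 475·exp(−0.06931·28) = 68.204 mg/L
Dose 5 (25 mg at t=40 h): 25·exp(−0.06931·18) = 7.179 mg/L
Dose 6 (120 mg at t=50 h): 120·exp(−0.06931·8) = 68.922 mg/L
C(58) = 3.949 + 1.974 + 19.384 + 68.204 + 7.179 + 68.922 = 169.612 mg/L

169.612 mg/L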